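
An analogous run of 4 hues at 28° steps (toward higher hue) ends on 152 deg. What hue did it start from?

68°

3 steps of 28° (toward higher hue) give a net shift of +84°.
Start = end − shift: 152 − 84 = 68°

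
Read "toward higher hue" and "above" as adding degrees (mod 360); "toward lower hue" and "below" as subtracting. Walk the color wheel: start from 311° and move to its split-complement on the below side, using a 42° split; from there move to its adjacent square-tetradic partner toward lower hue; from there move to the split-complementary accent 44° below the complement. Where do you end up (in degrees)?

135°

split-comp 42° ↓ +138°: 311 + 138 = 449 → 449 − 360 = 89°
square ↓ −90°: 89 − 90 = -1 → -1 + 360 = 359°
split-comp 44° ↓ +136°: 359 + 136 = 495 → 495 − 360 = 135°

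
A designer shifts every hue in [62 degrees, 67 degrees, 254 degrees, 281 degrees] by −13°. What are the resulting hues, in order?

62 − 13 = 49°
67 − 13 = 54°
254 − 13 = 241°
281 − 13 = 268°

49°, 54°, 241°, 268°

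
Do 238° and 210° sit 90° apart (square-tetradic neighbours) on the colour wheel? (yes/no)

no

Angular distance: |238 − 210| = 28 = 28°.
90° apart (square-tetradic neighbours) requires 90°.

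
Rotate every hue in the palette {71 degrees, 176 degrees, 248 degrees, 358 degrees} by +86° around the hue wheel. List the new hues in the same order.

71 + 86 = 157°
176 + 86 = 262°
248 + 86 = 334°
358 + 86 = 444 → 444 − 360 = 84°

157°, 262°, 334°, 84°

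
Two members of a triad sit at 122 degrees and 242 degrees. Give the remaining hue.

2°

A triad spaces three hues 120° apart.
The full set is {2°, 122°, 242°}.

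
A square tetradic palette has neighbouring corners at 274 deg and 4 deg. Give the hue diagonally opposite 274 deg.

94°

A square tetradic scheme places four hues 90° apart; opposite corners are 180° apart.
274 + 180 = 454 → 454 − 360 = 94°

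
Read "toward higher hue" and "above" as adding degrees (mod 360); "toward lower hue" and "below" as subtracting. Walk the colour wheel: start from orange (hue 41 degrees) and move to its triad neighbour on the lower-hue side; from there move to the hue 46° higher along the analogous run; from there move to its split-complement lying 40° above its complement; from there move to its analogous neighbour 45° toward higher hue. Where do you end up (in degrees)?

232°

triadic ↓ −120°: 41 − 120 = -79 → -79 + 360 = 281°
analog 46° ↑ +46°: 281 + 46 = 327°
split-comp 40° ↑ +220°: 327 + 220 = 547 → 547 − 360 = 187°
analog 45° ↑ +45°: 187 + 45 = 232°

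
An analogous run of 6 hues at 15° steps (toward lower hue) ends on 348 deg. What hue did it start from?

63°

5 steps of 15° (toward lower hue) give a net shift of −75°.
Start = end − shift: 348 + 75 = 423 → 423 − 360 = 63°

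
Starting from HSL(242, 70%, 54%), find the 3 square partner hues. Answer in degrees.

332°, 62° and 152°

A square tetradic scheme places four hues every 90°.
242 + 90 = 332°
242 + 180 = 422 → 422 − 360 = 62°
242 + 270 = 512 → 512 − 360 = 152°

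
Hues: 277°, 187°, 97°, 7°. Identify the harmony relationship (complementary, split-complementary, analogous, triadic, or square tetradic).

square tetradic

Sort the hues: 7°, 97°, 187°, 277°.
Successive gaps around the wheel: 90°, 90°, 90°, 90°.
Four hues every 90° form a square tetradic scheme.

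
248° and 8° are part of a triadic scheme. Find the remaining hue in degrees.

128°

A triad places three hues 120° apart.
The full set through 8° is {8°, 128°, 248°}.
Given {8°, 248°}, the missing hue is 128°.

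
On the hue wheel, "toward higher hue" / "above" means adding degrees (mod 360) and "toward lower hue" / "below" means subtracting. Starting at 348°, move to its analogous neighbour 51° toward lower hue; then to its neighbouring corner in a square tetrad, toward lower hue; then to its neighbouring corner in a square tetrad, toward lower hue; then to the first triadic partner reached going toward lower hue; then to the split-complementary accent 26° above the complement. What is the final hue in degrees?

203°

analog 51° ↓ −51°: 348 − 51 = 297°
square ↓ −90°: 297 − 90 = 207°
square ↓ −90°: 207 − 90 = 117°
triadic ↓ −120°: 117 − 120 = -3 → -3 + 360 = 357°
split-comp 26° ↑ +206°: 357 + 206 = 563 → 563 − 360 = 203°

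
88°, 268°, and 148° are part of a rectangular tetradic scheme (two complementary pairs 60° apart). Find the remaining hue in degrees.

A rectangular tetradic uses two complementary pairs 60° apart: offsets 0°, 60°, 180°, 240°.
Among {88°, 148°, 268°}, 88° and 268° are a 180° pair.
The remaining hue 148° needs its own complement: 148 + 180 = 328°

328°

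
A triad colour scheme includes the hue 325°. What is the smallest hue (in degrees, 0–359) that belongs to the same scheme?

A triad places three hues 120° apart.
The full set through 325° is {85°, 205°, 325°}.

85°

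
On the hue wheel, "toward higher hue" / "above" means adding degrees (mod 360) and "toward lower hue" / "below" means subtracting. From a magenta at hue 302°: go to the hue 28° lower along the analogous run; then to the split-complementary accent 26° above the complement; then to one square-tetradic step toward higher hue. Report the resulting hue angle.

210°

−28° (analog 28° ↓): 302 − 28 = 274°
+206° (split-comp 26° ↑): 274 + 206 = 480 → 480 − 360 = 120°
+90° (square ↑): 120 + 90 = 210°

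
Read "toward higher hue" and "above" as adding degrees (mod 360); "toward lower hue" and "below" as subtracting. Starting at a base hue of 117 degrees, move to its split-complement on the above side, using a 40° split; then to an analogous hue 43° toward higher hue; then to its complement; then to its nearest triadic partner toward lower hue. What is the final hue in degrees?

split-comp 40° ↑ +220°: 117 + 220 = 337°
analog 43° ↑ +43°: 337 + 43 = 380 → 380 − 360 = 20°
complement +180°: 20 + 180 = 200°
triadic ↓ −120°: 200 − 120 = 80°

80°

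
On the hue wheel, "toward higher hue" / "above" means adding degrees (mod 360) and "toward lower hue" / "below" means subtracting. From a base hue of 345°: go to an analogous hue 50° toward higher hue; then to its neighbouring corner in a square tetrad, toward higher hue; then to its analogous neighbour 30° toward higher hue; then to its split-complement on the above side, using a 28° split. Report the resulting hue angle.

3°

+50° (analog 50° ↑): 345 + 50 = 395 → 395 − 360 = 35°
+90° (square ↑): 35 + 90 = 125°
+30° (analog 30° ↑): 125 + 30 = 155°
+208° (split-comp 28° ↑): 155 + 208 = 363 → 363 − 360 = 3°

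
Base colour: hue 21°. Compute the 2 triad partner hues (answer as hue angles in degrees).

141° and 261°

A triad places three hues 120° apart.
21 + 120 = 141°
21 + 240 = 261°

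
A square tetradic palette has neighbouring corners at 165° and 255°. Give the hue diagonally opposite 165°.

345°

A square tetradic scheme places four hues 90° apart; opposite corners are 180° apart.
165 + 180 = 345°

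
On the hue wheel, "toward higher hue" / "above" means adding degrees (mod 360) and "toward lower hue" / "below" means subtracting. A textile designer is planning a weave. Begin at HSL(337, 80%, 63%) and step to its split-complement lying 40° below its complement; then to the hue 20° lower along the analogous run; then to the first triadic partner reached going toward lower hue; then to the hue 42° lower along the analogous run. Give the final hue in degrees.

295°

split-comp 40° ↓ +140°: 337 + 140 = 477 → 477 − 360 = 117°
analog 20° ↓ −20°: 117 − 20 = 97°
triadic ↓ −120°: 97 − 120 = -23 → -23 + 360 = 337°
analog 42° ↓ −42°: 337 − 42 = 295°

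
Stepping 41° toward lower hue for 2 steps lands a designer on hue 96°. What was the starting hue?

2 steps of 41° (toward lower hue) give a net shift of −82°.
Start = end − shift: 96 + 82 = 178°

178°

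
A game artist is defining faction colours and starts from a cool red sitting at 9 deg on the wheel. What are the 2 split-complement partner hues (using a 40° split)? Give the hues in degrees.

Split-complementary hues sit 40° either side of the complement.
Complement of 9 deg: 9 + 180 = 189°
189 − 40 = 149°
189 + 40 = 229°

149° and 229°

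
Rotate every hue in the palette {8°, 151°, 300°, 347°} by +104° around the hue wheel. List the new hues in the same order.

8 + 104 = 112°
151 + 104 = 255°
300 + 104 = 404 → 404 − 360 = 44°
347 + 104 = 451 → 451 − 360 = 91°

112°, 255°, 44°, 91°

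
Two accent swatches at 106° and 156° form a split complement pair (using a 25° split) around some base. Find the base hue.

311°

The accents sit 25° either side of the complement, so the complement is their short-arc midpoint on the wheel.
Short-arc midpoint of 106° and 156°: 131°.
Base is 180° from the complement: 131 − 180 = -49 → -49 + 360 = 311°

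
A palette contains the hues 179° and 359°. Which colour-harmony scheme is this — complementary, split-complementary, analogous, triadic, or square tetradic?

complementary

Sort the hues: 179°, 359°.
Successive gaps around the wheel: 180°, 180°.
Two hues 180° apart are complementary.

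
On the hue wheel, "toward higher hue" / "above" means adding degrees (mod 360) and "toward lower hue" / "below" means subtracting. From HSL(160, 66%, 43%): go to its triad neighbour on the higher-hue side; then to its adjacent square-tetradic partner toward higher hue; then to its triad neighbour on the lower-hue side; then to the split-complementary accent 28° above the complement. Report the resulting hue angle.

98°

triadic ↑ +120°: 160 + 120 = 280°
square ↑ +90°: 280 + 90 = 370 → 370 − 360 = 10°
triadic ↓ −120°: 10 − 120 = -110 → -110 + 360 = 250°
split-comp 28° ↑ +208°: 250 + 208 = 458 → 458 − 360 = 98°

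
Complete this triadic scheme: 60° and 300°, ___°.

180°

A triad places three hues 120° apart.
The full set through 60° is {60°, 180°, 300°}.
Given {60°, 300°}, the missing hue is 180°.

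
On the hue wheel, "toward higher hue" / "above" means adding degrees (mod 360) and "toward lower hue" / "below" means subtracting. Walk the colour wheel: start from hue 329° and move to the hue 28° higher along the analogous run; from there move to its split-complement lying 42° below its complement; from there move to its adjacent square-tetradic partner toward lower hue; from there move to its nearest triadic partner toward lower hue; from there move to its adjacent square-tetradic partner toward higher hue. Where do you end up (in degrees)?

15°

+28° (analog 28° ↑): 329 + 28 = 357°
+138° (split-comp 42° ↓): 357 + 138 = 495 → 495 − 360 = 135°
−90° (square ↓): 135 − 90 = 45°
−120° (triadic ↓): 45 − 120 = -75 → -75 + 360 = 285°
+90° (square ↑): 285 + 90 = 375 → 375 − 360 = 15°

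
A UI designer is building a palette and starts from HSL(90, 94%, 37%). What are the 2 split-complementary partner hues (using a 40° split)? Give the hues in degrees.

230° and 310°

Split-complementary hues sit 40° either side of the complement.
Complement of 90 deg: 90 + 180 = 270°
270 − 40 = 230°
270 + 40 = 310°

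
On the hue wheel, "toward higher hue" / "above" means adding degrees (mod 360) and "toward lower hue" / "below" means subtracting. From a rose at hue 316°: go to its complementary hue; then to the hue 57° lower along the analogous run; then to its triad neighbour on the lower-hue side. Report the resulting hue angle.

+180° (complement): 316 + 180 = 496 → 496 − 360 = 136°
−57° (analog 57° ↓): 136 − 57 = 79°
−120° (triadic ↓): 79 − 120 = -41 → -41 + 360 = 319°

319°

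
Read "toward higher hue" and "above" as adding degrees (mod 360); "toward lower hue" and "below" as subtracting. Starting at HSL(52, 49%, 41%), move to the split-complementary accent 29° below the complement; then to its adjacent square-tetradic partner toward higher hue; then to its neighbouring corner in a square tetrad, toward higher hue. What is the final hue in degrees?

split-comp 29° ↓ +151°: 52 + 151 = 203°
square ↑ +90°: 203 + 90 = 293°
square ↑ +90°: 293 + 90 = 383 → 383 − 360 = 23°

23°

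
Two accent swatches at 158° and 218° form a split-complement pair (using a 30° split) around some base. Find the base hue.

8°

The accents sit 30° either side of the complement, so the complement is their short-arc midpoint on the wheel.
Short-arc midpoint of 158° and 218°: 188°.
Base is 180° from the complement: 188 − 180 = 8°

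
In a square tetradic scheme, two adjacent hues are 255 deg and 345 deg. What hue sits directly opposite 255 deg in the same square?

75°

A square tetradic scheme places four hues 90° apart; opposite corners are 180° apart.
255 + 180 = 435 → 435 − 360 = 75°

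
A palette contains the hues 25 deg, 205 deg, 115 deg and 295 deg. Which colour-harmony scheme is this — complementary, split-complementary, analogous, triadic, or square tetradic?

Sort the hues: 25°, 115°, 205°, 295°.
Successive gaps around the wheel: 90°, 90°, 90°, 90°.
Four hues every 90° form a square tetradic scheme.

square tetradic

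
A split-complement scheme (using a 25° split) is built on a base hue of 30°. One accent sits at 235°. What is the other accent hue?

Split-complementary hues sit 25° either side of the complement.
Complement of the base 30°: 30 + 180 = 210°
The given accent 235° is 25° one side of 210°; the other accent sits 25° the other side: 210 − 25 = 185°

185°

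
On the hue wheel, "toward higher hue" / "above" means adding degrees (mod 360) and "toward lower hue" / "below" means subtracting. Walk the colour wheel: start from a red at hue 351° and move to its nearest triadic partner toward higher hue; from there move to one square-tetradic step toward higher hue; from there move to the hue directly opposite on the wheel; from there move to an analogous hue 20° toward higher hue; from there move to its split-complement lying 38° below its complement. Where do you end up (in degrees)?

triadic ↑ +120°: 351 + 120 = 471 → 471 − 360 = 111°
square ↑ +90°: 111 + 90 = 201°
complement +180°: 201 + 180 = 381 → 381 − 360 = 21°
analog 20° ↑ +20°: 21 + 20 = 41°
split-comp 38° ↓ +142°: 41 + 142 = 183°

183°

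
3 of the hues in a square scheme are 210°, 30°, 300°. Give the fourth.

120°

A square tetradic scheme places four hues every 90°.
The full set through 30° is {30°, 120°, 210°, 300°}.
Given {30°, 210°, 300°}, the missing hue is 120°.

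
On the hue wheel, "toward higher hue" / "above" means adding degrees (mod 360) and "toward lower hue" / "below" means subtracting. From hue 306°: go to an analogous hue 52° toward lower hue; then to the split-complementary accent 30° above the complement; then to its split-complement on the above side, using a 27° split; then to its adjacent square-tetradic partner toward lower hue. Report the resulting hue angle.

306 − 52 = 254°   (analog 52° ↓)
254 + 210 = 464 → 464 − 360 = 104°   (split-comp 30° ↑)
104 + 207 = 311°   (split-comp 27° ↑)
311 − 90 = 221°   (square ↓)

221°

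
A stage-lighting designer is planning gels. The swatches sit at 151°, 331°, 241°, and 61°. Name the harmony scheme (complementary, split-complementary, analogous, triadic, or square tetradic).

Sort the hues: 61°, 151°, 241°, 331°.
Successive gaps around the wheel: 90°, 90°, 90°, 90°.
Four hues every 90° form a square tetradic scheme.

square tetradic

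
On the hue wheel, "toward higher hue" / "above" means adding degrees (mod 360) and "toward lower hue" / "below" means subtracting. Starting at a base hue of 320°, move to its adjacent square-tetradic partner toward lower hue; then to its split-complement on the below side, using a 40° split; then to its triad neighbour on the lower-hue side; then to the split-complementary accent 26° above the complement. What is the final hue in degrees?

320 − 90 = 230°   (square ↓)
230 + 140 = 370 → 370 − 360 = 10°   (split-comp 40° ↓)
10 − 120 = -110 → -110 + 360 = 250°   (triadic ↓)
250 + 206 = 456 → 456 − 360 = 96°   (split-comp 26° ↑)

96°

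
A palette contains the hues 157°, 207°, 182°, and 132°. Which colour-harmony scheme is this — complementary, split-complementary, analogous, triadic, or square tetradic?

Sort the hues: 132°, 157°, 182°, 207°.
Successive gaps around the wheel: 25°, 25°, 25°, 285°.
A run of hues at equal small steps (25°) with one large closing gap is an analogous group.

analogous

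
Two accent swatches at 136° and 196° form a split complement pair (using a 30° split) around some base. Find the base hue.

346°

The accents sit 30° either side of the complement, so the complement is their short-arc midpoint on the wheel.
Short-arc midpoint of 136° and 196°: 166°.
Base is 180° from the complement: 166 − 180 = -14 → -14 + 360 = 346°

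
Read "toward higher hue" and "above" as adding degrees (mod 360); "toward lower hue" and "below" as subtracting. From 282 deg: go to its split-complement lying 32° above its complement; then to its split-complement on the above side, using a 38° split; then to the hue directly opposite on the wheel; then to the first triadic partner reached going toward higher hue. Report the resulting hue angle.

292°

split-comp 32° ↑ +212°: 282 + 212 = 494 → 494 − 360 = 134°
split-comp 38° ↑ +218°: 134 + 218 = 352°
complement +180°: 352 + 180 = 532 → 532 − 360 = 172°
triadic ↑ +120°: 172 + 120 = 292°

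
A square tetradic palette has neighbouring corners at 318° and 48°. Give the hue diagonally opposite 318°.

A square tetradic scheme places four hues 90° apart; opposite corners are 180° apart.
318 + 180 = 498 → 498 − 360 = 138°

138°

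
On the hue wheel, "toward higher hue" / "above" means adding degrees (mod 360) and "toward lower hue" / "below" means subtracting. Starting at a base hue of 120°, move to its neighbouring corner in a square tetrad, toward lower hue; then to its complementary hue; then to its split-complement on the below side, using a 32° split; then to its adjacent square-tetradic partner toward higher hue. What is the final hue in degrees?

88°

square ↓ −90°: 120 − 90 = 30°
complement +180°: 30 + 180 = 210°
split-comp 32° ↓ +148°: 210 + 148 = 358°
square ↑ +90°: 358 + 90 = 448 → 448 − 360 = 88°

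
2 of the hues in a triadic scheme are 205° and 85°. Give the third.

A triad places three hues 120° apart.
The full set through 85° is {85°, 205°, 325°}.
Given {85°, 205°}, the missing hue is 325°.

325°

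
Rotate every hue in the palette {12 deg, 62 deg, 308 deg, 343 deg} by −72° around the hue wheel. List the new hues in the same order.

300°, 350°, 236°, 271°

12 − 72 = -60 → -60 + 360 = 300°
62 − 72 = -10 → -10 + 360 = 350°
308 − 72 = 236°
343 − 72 = 271°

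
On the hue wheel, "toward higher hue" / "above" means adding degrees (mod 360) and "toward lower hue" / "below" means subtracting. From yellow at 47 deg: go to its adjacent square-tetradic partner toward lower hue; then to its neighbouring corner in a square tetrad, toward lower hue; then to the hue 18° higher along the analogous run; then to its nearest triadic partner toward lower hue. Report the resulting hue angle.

125°

−90° (square ↓): 47 − 90 = -43 → -43 + 360 = 317°
−90° (square ↓): 317 − 90 = 227°
+18° (analog 18° ↑): 227 + 18 = 245°
−120° (triadic ↓): 245 − 120 = 125°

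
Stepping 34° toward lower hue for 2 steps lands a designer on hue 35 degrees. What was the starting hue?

2 steps of 34° (toward lower hue) give a net shift of −68°.
Start = end − shift: 35 + 68 = 103°

103°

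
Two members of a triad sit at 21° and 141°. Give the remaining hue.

261°

A triad spaces three hues 120° apart.
The full set is {21°, 141°, 261°}.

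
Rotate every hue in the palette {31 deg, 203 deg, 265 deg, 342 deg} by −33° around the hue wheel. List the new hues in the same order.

358°, 170°, 232°, 309°

31 − 33 = -2 → -2 + 360 = 358°
203 − 33 = 170°
265 − 33 = 232°
342 − 33 = 309°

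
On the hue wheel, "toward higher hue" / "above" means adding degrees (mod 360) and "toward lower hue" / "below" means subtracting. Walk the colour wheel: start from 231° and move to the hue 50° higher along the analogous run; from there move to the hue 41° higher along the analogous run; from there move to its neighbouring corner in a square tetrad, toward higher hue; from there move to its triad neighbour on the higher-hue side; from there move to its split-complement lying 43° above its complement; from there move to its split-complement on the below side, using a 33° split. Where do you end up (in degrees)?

182°

analog 50° ↑ +50°: 231 + 50 = 281°
analog 41° ↑ +41°: 281 + 41 = 322°
square ↑ +90°: 322 + 90 = 412 → 412 − 360 = 52°
triadic ↑ +120°: 52 + 120 = 172°
split-comp 43° ↑ +223°: 172 + 223 = 395 → 395 − 360 = 35°
split-comp 33° ↓ +147°: 35 + 147 = 182°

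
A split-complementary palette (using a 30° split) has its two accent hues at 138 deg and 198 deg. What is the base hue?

348°

The accents sit 30° either side of the complement, so the complement is their short-arc midpoint on the wheel.
Short-arc midpoint of 138° and 198°: 168°.
Base is 180° from the complement: 168 − 180 = -12 → -12 + 360 = 348°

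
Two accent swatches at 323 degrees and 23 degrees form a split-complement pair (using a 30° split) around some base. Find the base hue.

173°

The accents sit 30° either side of the complement, so the complement is their short-arc midpoint on the wheel.
Short-arc midpoint of 323° and 23°: 353°.
Base is 180° from the complement: 353 − 180 = 173°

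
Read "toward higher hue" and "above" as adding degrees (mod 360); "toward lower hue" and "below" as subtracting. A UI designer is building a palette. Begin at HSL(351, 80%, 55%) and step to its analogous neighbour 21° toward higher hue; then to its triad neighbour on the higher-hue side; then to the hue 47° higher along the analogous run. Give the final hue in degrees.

351 + 21 = 372 → 372 − 360 = 12°   (analog 21° ↑)
12 + 120 = 132°   (triadic ↑)
132 + 47 = 179°   (analog 47° ↑)

179°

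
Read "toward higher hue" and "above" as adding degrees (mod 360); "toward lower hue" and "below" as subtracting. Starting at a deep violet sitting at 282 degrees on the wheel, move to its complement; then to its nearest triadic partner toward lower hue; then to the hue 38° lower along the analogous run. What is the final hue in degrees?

304°

+180° (complement): 282 + 180 = 462 → 462 − 360 = 102°
−120° (triadic ↓): 102 − 120 = -18 → -18 + 360 = 342°
−38° (analog 38° ↓): 342 − 38 = 304°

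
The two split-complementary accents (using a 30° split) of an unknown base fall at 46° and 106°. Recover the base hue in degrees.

The accents sit 30° either side of the complement, so the complement is their short-arc midpoint on the wheel.
Short-arc midpoint of 46° and 106°: 76°.
Base is 180° from the complement: 76 − 180 = -104 → -104 + 360 = 256°

256°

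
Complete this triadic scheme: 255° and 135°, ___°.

A triad places three hues 120° apart.
The full set through 135° is {15°, 135°, 255°}.
Given {135°, 255°}, the missing hue is 15°.

15°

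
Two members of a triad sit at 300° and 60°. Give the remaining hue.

A triad spaces three hues 120° apart.
The full set is {60°, 180°, 300°}.

180°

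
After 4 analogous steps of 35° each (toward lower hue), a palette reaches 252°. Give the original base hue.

32°

4 steps of 35° (toward lower hue) give a net shift of −140°.
Start = end − shift: 252 + 140 = 392 → 392 − 360 = 32°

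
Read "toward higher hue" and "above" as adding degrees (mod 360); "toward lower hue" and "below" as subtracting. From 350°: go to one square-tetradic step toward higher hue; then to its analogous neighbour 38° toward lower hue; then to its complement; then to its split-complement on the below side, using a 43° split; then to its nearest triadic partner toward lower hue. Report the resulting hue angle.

239°

+90° (square ↑): 350 + 90 = 440 → 440 − 360 = 80°
−38° (analog 38° ↓): 80 − 38 = 42°
+180° (complement): 42 + 180 = 222°
+137° (split-comp 43° ↓): 222 + 137 = 359°
−120° (triadic ↓): 359 − 120 = 239°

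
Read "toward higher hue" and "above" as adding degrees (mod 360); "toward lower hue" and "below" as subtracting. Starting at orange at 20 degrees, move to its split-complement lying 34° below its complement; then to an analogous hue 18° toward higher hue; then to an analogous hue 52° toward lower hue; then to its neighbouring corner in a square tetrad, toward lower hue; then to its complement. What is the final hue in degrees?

222°

20 + 146 = 166°   (split-comp 34° ↓)
166 + 18 = 184°   (analog 18° ↑)
184 − 52 = 132°   (analog 52° ↓)
132 − 90 = 42°   (square ↓)
42 + 180 = 222°   (complement)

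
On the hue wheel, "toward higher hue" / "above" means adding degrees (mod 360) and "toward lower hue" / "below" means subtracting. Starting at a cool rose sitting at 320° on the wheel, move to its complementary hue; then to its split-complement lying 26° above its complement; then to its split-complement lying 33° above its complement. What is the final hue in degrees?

complement +180°: 320 + 180 = 500 → 500 − 360 = 140°
split-comp 26° ↑ +206°: 140 + 206 = 346°
split-comp 33° ↑ +213°: 346 + 213 = 559 → 559 − 360 = 199°

199°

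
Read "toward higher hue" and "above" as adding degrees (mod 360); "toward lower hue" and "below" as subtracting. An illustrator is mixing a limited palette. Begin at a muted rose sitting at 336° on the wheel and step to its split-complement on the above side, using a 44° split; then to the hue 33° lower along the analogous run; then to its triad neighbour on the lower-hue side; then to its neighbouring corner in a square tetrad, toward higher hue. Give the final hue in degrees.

137°

split-comp 44° ↑ +224°: 336 + 224 = 560 → 560 − 360 = 200°
analog 33° ↓ −33°: 200 − 33 = 167°
triadic ↓ −120°: 167 − 120 = 47°
square ↑ +90°: 47 + 90 = 137°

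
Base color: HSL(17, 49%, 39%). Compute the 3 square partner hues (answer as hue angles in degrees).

107°, 197°, 287°

A square tetradic scheme places four hues every 90°.
17 + 90 = 107°
17 + 180 = 197°
17 + 270 = 287°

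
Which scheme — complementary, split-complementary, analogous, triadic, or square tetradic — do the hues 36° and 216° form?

Sort the hues: 36°, 216°.
Successive gaps around the wheel: 180°, 180°.
Two hues 180° apart are complementary.

complementary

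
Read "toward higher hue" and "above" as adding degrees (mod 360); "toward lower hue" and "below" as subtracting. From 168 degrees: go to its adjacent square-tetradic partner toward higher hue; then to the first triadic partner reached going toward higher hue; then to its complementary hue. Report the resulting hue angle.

198°

168 + 90 = 258°   (square ↑)
258 + 120 = 378 → 378 − 360 = 18°   (triadic ↑)
18 + 180 = 198°   (complement)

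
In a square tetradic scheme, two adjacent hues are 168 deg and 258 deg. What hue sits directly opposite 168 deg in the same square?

A square tetradic scheme places four hues 90° apart; opposite corners are 180° apart.
168 + 180 = 348°

348°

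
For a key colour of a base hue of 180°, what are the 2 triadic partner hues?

180 + 120 = 300°
180 + 240 = 420 → 420 − 360 = 60°

300° and 60°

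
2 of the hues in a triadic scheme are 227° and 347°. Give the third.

107°

A triad places three hues 120° apart.
The full set through 227° is {107°, 227°, 347°}.
Given {227°, 347°}, the missing hue is 107°.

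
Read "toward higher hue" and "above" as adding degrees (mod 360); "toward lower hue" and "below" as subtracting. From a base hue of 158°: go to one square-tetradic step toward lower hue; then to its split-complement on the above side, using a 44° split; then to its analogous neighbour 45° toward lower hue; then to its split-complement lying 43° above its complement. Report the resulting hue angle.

158 − 90 = 68°   (square ↓)
68 + 224 = 292°   (split-comp 44° ↑)
292 − 45 = 247°   (analog 45° ↓)
247 + 223 = 470 → 470 − 360 = 110°   (split-comp 43° ↑)

110°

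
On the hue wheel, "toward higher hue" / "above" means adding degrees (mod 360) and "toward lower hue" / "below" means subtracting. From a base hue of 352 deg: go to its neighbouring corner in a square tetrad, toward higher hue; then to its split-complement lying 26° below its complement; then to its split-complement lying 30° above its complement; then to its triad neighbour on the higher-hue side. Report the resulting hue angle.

206°

square ↑ +90°: 352 + 90 = 442 → 442 − 360 = 82°
split-comp 26° ↓ +154°: 82 + 154 = 236°
split-comp 30° ↑ +210°: 236 + 210 = 446 → 446 − 360 = 86°
triadic ↑ +120°: 86 + 120 = 206°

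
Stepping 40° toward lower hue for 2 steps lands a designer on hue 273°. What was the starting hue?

2 steps of 40° (toward lower hue) give a net shift of −80°.
Start = end − shift: 273 + 80 = 353°

353°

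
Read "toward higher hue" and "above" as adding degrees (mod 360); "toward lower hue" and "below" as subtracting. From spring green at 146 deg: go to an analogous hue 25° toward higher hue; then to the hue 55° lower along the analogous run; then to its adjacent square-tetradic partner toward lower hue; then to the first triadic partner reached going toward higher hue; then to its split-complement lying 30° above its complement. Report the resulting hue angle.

146 + 25 = 171°   (analog 25° ↑)
171 − 55 = 116°   (analog 55° ↓)
116 − 90 = 26°   (square ↓)
26 + 120 = 146°   (triadic ↑)
146 + 210 = 356°   (split-comp 30° ↑)

356°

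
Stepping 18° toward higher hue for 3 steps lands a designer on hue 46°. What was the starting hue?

3 steps of 18° (toward higher hue) give a net shift of +54°.
Start = end − shift: 46 − 54 = -8 → -8 + 360 = 352°

352°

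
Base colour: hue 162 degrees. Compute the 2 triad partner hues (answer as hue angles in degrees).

A triad places three hues 120° apart.
162 + 120 = 282°
162 + 240 = 402 → 402 − 360 = 42°

282° and 42°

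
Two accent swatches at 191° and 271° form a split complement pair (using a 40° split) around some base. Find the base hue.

The accents sit 40° either side of the complement, so the complement is their short-arc midpoint on the wheel.
Short-arc midpoint of 191° and 271°: 231°.
Base is 180° from the complement: 231 − 180 = 51°

51°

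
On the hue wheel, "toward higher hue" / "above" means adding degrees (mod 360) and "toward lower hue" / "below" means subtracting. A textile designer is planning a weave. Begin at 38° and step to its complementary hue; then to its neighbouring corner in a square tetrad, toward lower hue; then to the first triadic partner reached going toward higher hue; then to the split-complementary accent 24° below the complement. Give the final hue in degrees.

44°

+180° (complement): 38 + 180 = 218°
−90° (square ↓): 218 − 90 = 128°
+120° (triadic ↑): 128 + 120 = 248°
+156° (split-comp 24° ↓): 248 + 156 = 404 → 404 − 360 = 44°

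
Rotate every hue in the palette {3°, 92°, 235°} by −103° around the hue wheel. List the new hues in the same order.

260°, 349°, 132°

3 − 103 = -100 → -100 + 360 = 260°
92 − 103 = -11 → -11 + 360 = 349°
235 − 103 = 132°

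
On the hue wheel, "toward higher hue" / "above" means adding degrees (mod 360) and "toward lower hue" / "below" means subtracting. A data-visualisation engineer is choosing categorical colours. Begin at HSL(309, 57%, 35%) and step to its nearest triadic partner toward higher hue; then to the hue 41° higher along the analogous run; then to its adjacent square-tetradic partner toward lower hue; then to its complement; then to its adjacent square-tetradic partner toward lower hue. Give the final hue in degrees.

309 + 120 = 429 → 429 − 360 = 69°   (triadic ↑)
69 + 41 = 110°   (analog 41° ↑)
110 − 90 = 20°   (square ↓)
20 + 180 = 200°   (complement)
200 − 90 = 110°   (square ↓)

110°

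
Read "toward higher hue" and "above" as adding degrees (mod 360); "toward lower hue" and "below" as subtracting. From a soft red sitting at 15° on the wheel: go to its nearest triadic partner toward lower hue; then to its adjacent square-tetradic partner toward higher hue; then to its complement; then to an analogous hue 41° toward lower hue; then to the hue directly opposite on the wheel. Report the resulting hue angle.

304°

−120° (triadic ↓): 15 − 120 = -105 → -105 + 360 = 255°
+90° (square ↑): 255 + 90 = 345°
+180° (complement): 345 + 180 = 525 → 525 − 360 = 165°
−41° (analog 41° ↓): 165 − 41 = 124°
+180° (complement): 124 + 180 = 304°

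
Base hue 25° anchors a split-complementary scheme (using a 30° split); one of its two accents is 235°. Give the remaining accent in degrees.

Split-complementary hues sit 30° either side of the complement.
Complement of the base 25°: 25 + 180 = 205°
The given accent 235° is 30° one side of 205°; the other accent sits 30° the other side: 205 − 30 = 175°

175°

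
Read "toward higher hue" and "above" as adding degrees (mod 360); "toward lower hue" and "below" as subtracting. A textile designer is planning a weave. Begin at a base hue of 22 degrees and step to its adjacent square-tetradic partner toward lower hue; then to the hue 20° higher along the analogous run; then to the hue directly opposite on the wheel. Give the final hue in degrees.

132°

square ↓ −90°: 22 − 90 = -68 → -68 + 360 = 292°
analog 20° ↑ +20°: 292 + 20 = 312°
complement +180°: 312 + 180 = 492 → 492 − 360 = 132°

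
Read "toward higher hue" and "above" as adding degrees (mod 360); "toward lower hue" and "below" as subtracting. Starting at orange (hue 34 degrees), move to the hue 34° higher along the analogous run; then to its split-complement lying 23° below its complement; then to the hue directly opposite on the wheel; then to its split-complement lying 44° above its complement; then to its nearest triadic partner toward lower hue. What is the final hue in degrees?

149°

analog 34° ↑ +34°: 34 + 34 = 68°
split-comp 23° ↓ +157°: 68 + 157 = 225°
complement +180°: 225 + 180 = 405 → 405 − 360 = 45°
split-comp 44° ↑ +224°: 45 + 224 = 269°
triadic ↓ −120°: 269 − 120 = 149°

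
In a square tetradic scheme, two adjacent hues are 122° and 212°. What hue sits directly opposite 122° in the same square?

302°

A square tetradic scheme places four hues 90° apart; opposite corners are 180° apart.
122 + 180 = 302°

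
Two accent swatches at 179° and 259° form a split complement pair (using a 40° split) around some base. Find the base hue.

The accents sit 40° either side of the complement, so the complement is their short-arc midpoint on the wheel.
Short-arc midpoint of 179° and 259°: 219°.
Base is 180° from the complement: 219 − 180 = 39°

39°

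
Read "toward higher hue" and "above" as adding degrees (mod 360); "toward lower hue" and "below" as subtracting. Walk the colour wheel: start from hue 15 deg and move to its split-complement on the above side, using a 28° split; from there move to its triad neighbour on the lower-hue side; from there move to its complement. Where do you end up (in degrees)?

283°

split-comp 28° ↑ +208°: 15 + 208 = 223°
triadic ↓ −120°: 223 − 120 = 103°
complement +180°: 103 + 180 = 283°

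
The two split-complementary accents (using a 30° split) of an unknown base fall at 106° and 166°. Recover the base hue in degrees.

316°

The accents sit 30° either side of the complement, so the complement is their short-arc midpoint on the wheel.
Short-arc midpoint of 106° and 166°: 136°.
Base is 180° from the complement: 136 − 180 = -44 → -44 + 360 = 316°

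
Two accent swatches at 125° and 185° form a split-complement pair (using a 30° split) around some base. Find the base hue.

335°

The accents sit 30° either side of the complement, so the complement is their short-arc midpoint on the wheel.
Short-arc midpoint of 125° and 185°: 155°.
Base is 180° from the complement: 155 − 180 = -25 → -25 + 360 = 335°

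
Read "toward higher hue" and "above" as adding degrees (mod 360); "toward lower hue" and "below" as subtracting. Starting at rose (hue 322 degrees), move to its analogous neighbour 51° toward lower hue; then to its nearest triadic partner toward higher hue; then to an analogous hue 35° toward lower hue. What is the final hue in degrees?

356°

322 − 51 = 271°   (analog 51° ↓)
271 + 120 = 391 → 391 − 360 = 31°   (triadic ↑)
31 − 35 = -4 → -4 + 360 = 356°   (analog 35° ↓)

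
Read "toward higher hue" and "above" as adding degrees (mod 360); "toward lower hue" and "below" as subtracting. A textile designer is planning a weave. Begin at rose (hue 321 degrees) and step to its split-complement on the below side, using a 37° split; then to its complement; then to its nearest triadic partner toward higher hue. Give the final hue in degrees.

+143° (split-comp 37° ↓): 321 + 143 = 464 → 464 − 360 = 104°
+180° (complement): 104 + 180 = 284°
+120° (triadic ↑): 284 + 120 = 404 → 404 − 360 = 44°

44°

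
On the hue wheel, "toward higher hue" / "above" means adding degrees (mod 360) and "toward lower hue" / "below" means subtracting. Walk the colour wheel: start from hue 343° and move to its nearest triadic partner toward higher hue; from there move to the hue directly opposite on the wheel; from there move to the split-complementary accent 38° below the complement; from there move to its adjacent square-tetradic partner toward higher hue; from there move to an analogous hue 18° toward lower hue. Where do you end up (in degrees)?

137°

triadic ↑ +120°: 343 + 120 = 463 → 463 − 360 = 103°
complement +180°: 103 + 180 = 283°
split-comp 38° ↓ +142°: 283 + 142 = 425 → 425 − 360 = 65°
square ↑ +90°: 65 + 90 = 155°
analog 18° ↓ −18°: 155 − 18 = 137°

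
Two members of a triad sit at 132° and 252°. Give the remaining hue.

12°

A triad spaces three hues 120° apart.
The full set is {12°, 132°, 252°}.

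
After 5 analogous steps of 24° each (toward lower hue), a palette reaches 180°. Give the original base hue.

300°

5 steps of 24° (toward lower hue) give a net shift of −120°.
Start = end − shift: 180 + 120 = 300°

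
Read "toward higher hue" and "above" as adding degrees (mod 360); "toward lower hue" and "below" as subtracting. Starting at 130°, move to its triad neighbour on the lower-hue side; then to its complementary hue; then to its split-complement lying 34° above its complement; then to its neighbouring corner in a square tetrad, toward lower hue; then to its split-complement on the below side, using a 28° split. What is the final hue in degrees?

−120° (triadic ↓): 130 − 120 = 10°
+180° (complement): 10 + 180 = 190°
+214° (split-comp 34° ↑): 190 + 214 = 404 → 404 − 360 = 44°
−90° (square ↓): 44 − 90 = -46 → -46 + 360 = 314°
+152° (split-comp 28° ↓): 314 + 152 = 466 → 466 − 360 = 106°

106°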